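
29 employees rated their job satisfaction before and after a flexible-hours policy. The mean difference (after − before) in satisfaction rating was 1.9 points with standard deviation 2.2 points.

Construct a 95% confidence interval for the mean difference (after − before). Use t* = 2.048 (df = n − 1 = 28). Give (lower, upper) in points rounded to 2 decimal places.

Paired design: SE = s_d/√n = 2.2/√29 = 0.4085.
t* = 2.048; margin of error = 2.048 × 0.4085 = 0.8366.
1.9 ± 0.8366 → (1.06, 2.74).

(1.06, 2.74)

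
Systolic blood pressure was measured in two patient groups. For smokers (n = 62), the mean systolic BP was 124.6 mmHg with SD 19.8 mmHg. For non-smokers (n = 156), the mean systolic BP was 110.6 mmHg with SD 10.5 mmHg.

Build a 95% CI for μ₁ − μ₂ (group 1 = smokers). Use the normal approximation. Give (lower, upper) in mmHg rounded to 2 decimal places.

SE₁ = s₁/√n₁ = 19.8/√62 = 2.5146; SE₂ = 10.5/√156 = 0.8407.
Independent samples, unequal variances: SE_diff = √(SE₁² + SE₂²) = √(6.32321316 + 0.70677649) = 2.6514.
z* = 1.960, so margin of error = 1.960 × 2.6514 = 5.1967.
Difference in means = 124.6 − 110.6 = 14.0000.
14.0000 ± 5.1967 → (8.80, 19.20).

(8.80, 19.20)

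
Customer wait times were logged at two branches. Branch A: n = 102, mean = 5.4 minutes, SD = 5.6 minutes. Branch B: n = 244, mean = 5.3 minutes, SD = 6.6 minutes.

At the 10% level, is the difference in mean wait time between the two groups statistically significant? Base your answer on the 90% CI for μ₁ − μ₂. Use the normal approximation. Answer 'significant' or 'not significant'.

Per-group SEs: s₁/√n₁ = 5.6/√102 = 0.5545, s₂/√n₂ = 6.6/√244 = 0.4225.
Unpooled SE of the difference: √(0.30747025 + 0.17850625) = 0.6971.
Margin of error = z* · SE = 1.645 × 0.6971 = 1.1467.
x̄₁ − x̄₂ = 5.4 − 5.3 = 0.1000.
CI: 0.1000 ± 1.1467 = (-1.0467, 1.2467).
The interval (-1.0467, 1.2467) contains 0, so the difference is not significant.

not significant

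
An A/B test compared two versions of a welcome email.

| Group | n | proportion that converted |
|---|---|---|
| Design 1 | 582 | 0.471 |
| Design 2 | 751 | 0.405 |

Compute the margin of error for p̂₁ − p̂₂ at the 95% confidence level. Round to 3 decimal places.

0.054

Each SE is √(p̂(1−p̂)/n): √(0.4710·0.5290/582) = 0.02069 and √(0.4050·0.5950/751) = 0.01791.
SE(p̂₁ − p̂₂) = √(SE₁² + SE₂²) = √(0.0004280761 + 0.0003207681) = 0.02737, since the two samples are independent.
At 95% confidence z* = 1.960; margin = 1.960 × 0.02737 = 0.05365.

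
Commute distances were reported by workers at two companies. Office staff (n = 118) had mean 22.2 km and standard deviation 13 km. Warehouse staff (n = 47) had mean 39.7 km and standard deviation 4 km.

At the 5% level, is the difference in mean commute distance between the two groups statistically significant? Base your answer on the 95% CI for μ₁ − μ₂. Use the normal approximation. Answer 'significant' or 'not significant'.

significant

SE₁ = s₁/√n₁ = 13/√118 = 1.1967; SE₂ = 4/√47 = 0.5835.
Independent samples, unequal variances: SE_diff = √(SE₁² + SE₂²) = √(1.43209089 + 0.34047225) = 1.3314.
z* = 1.960, so margin of error = 1.960 × 1.3314 = 2.6095.
Difference in means = 22.2 − 39.7 = -17.5000.
-17.5000 ± 2.6095 → (-20.1095, -14.8905).
The interval (-20.1095, -14.8905) does not contain 0, so the difference is significant.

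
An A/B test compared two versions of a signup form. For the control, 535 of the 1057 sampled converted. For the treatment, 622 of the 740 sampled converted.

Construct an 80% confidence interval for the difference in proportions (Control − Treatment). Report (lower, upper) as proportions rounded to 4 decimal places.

First, p̂₁ = 535/1057 = 0.5061; p̂₂ = 622/740 = 0.8405.
The two standard errors are √(0.5061×0.4939/1057) = 0.01538 and √(0.8405×0.1595/740) = 0.01346.
Because the samples are independent, SE_diff = √(0.01538² + 0.01346²) = 0.02044.
Using z* = 1.282 for 80%, ME = 1.282 × 0.02044 = 0.02620.
p̂₁ − p̂₂ = -0.3344; interval -0.3344 ± 0.02620 gives (-0.3606, -0.3082).

(-0.3606, -0.3082)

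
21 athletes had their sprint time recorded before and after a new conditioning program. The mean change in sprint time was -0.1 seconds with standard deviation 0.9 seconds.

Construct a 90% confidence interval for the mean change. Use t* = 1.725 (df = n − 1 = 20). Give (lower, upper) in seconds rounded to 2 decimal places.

(-0.44, 0.24)

Paired design: SE = s_d/√n = 0.9/√21 = 0.1964.
t* = 1.725; margin of error = 1.725 × 0.1964 = 0.3388.
-0.1 ± 0.3388 → (-0.44, 0.24).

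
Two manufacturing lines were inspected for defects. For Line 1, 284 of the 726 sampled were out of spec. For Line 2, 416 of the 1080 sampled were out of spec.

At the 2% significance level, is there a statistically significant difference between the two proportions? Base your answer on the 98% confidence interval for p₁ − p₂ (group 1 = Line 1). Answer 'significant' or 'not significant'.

p̂₁ = 284/726 = 0.3912 and p̂₂ = 416/1080 = 0.3852.
SE₁ = √(p̂₁(1−p̂₁)/n₁) = √(0.3912·0.6088/726) = 0.01811; SE₂ = √(0.3852·0.6148/1080) = 0.01481.
Independent samples: SE of the difference = √(SE₁² + SE₂²) = √(0.0003279721 + 0.0002193361) = 0.02339.
z* for 98% confidence is 2.326, so the margin of error is 2.326 × 0.02339 = 0.05441.
Point estimate p̂₁ − p̂₂ = 0.3912 − 0.3852 = 0.0060.
0.0060 ± 0.05441 → (-0.04841, 0.06041).
The interval (-0.04841, 0.06041) contains 0, so the difference is not significant.

not significant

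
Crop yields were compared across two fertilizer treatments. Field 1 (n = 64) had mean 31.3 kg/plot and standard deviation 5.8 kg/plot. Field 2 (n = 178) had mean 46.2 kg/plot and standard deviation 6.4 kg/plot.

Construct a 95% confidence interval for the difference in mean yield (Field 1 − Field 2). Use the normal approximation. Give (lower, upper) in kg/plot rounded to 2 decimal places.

(-16.60, -13.20)

Per-group SEs: s₁/√n₁ = 5.8/√64 = 0.7250, s₂/√n₂ = 6.4/√178 = 0.4797.
Unpooled SE of the difference: √(0.525625 + 0.23011209) = 0.8693.
Margin of error = z* · SE = 1.960 × 0.8693 = 1.7038.
x̄₁ − x̄₂ = 31.3 − 46.2 = -14.9000.
CI: -14.9000 ± 1.7038 = (-16.60, -13.20).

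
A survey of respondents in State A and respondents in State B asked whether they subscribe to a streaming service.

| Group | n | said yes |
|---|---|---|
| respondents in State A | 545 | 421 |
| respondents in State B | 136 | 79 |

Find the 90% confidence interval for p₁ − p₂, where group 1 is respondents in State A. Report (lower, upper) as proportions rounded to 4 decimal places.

First, p̂₁ = 421/545 = 0.7725; p̂₂ = 79/136 = 0.5809.
The two standard errors are √(0.7725×0.2275/545) = 0.01796 and √(0.5809×0.4191/136) = 0.04231.
Because the samples are independent, SE_diff = √(0.01796² + 0.04231²) = 0.04596.
Using z* = 1.645 for 90%, ME = 1.645 × 0.04596 = 0.07560.
p̂₁ − p̂₂ = 0.1916; interval 0.1916 ± 0.07560 gives (0.1160, 0.2672).

(0.1160, 0.2672)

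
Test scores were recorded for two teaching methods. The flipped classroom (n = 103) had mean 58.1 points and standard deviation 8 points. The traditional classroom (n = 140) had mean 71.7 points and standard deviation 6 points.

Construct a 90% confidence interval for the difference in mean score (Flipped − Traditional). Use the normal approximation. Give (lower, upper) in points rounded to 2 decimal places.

(-15.14, -12.06)

Per-group SEs: s₁/√n₁ = 8/√103 = 0.7883, s₂/√n₂ = 6/√140 = 0.5071.
Unpooled SE of the difference: √(0.62141689 + 0.25715041) = 0.9373.
Margin of error = z* · SE = 1.645 × 0.9373 = 1.5419.
x̄₁ − x̄₂ = 58.1 − 71.7 = -13.6000.
CI: -13.6000 ± 1.5419 = (-15.14, -12.06).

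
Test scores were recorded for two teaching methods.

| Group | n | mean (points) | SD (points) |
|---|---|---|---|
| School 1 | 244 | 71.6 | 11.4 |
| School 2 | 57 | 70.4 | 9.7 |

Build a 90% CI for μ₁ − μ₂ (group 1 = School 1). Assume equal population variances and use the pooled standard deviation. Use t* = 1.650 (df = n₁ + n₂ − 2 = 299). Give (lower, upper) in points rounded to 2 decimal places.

(-1.49, 3.89)

s_p = √[((n₁−1)s₁² + (n₂−1)s₂²)/(n₁+n₂−2)] = √[(243·11.4² + 56·9.7²)/299] = 11.1014.
SE = 11.1014·√(1/244 + 1/57) = 1.6332.
With t* = 1.650, margin = 1.650 × 1.6332 = 2.6948.
x̄₁ − x̄₂ = 71.6 − 70.4 = 1.2000; interval 1.2000 ± 2.6948 = (-1.49, 3.89).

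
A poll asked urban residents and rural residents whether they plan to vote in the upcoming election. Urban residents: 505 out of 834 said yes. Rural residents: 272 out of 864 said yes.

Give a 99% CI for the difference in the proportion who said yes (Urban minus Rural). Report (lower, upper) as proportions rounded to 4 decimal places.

First, p̂₁ = 505/834 = 0.6055; p̂₂ = 272/864 = 0.3148.
The two standard errors are √(0.6055×0.3945/834) = 0.01692 and √(0.3148×0.6852/864) = 0.01580.
Because the samples are independent, SE_diff = √(0.01692² + 0.01580²) = 0.02315.
Using z* = 2.576 for 99%, ME = 2.576 × 0.02315 = 0.05963.
p̂₁ − p̂₂ = 0.2907; interval 0.2907 ± 0.05963 gives (0.2311, 0.3503).

(0.2311, 0.3503)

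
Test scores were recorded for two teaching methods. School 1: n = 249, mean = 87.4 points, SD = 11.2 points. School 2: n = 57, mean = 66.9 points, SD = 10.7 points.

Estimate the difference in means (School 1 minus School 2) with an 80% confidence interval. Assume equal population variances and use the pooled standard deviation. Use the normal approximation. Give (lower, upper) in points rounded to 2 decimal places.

(18.41, 22.59)

Pooled variance s_p² = [248·11.2² + 56·10.7²] / (249+57−2) = 123.4229, so s_p = 11.1096.
SE_diff = s_p·√(1/n₁ + 1/n₂) = 11.1096·√(1/249 + 1/57) = 1.6313.
z* = 1.282; margin = 1.282 × 1.6313 = 2.0913.
Difference = 87.4 − 66.9 = 20.5000.
20.5000 ± 2.0913 → (18.41, 22.59).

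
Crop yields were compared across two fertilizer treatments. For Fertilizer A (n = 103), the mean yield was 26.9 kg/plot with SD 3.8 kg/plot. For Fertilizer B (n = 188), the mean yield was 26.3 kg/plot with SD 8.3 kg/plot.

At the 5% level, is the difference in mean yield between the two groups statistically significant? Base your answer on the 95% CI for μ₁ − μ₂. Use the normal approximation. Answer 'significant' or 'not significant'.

not significant

SE₁ = s₁/√n₁ = 3.8/√103 = 0.3744; SE₂ = 8.3/√188 = 0.6053.
Independent samples, unequal variances: SE_diff = √(SE₁² + SE₂²) = √(0.14017536 + 0.36638809) = 0.7117.
z* = 1.960, so margin of error = 1.960 × 0.7117 = 1.3949.
Difference in means = 26.9 − 26.3 = 0.6000.
0.6000 ± 1.3949 → (-0.7949, 1.9949).
The interval (-0.7949, 1.9949) contains 0, so the difference is not significant.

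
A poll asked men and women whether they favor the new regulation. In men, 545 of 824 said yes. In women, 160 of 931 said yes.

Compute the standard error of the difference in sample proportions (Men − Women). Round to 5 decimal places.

p̂₁ = 545/824 = 0.6614 and p̂₂ = 160/931 = 0.1719.
SE₁ = √(p̂₁(1−p̂₁)/n₁) = √(0.6614·0.3386/824) = 0.01649; SE₂ = √(0.1719·0.8281/931) = 0.01237.
Independent samples: SE of the difference = √(SE₁² + SE₂²) = √(0.0002719201 + 0.0001530169) = 0.02061.

0.02061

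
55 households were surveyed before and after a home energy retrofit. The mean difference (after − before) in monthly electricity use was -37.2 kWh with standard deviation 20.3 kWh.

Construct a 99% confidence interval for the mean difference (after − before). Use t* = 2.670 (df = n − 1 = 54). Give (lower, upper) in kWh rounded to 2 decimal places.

This is a matched-pairs design, so SE = s_d/√n = 20.3/√55 = 2.7373.
Margin = 2.670 × 2.7373 = 7.3086; the interval is -37.2 ± 7.3086 = (-44.51, -29.89).

(-44.51, -29.89)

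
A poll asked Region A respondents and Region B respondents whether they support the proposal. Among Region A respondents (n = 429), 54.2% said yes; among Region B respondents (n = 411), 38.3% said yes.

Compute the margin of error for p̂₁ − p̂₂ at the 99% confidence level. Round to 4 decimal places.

Each SE is √(p̂(1−p̂)/n): √(0.5420·0.4580/429) = 0.02405 and √(0.3830·0.6170/411) = 0.02398.
SE(p̂₁ − p̂₂) = √(SE₁² + SE₂²) = √(0.0005784025 + 0.0005750404) = 0.03396, since the two samples are independent.
At 99% confidence z* = 2.576; margin = 2.576 × 0.03396 = 0.08748.

0.0875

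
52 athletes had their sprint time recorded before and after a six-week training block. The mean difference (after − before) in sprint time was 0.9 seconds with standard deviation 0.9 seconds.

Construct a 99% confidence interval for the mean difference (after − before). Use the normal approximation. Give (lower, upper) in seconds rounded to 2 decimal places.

(0.58, 1.22)

Paired design: SE = s_d/√n = 0.9/√52 = 0.1248.
z* = 2.576; margin of error = 2.576 × 0.1248 = 0.3215.
0.9 ± 0.3215 → (0.58, 1.22).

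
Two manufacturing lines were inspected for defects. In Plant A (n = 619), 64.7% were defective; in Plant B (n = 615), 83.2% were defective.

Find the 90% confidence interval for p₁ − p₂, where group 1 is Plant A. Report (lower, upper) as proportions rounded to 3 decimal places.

(-0.225, -0.145)

Each SE is √(p̂(1−p̂)/n): √(0.6470·0.3530/619) = 0.01921 and √(0.8320·0.1680/615) = 0.01508.
SE(p̂₁ − p̂₂) = √(SE₁² + SE₂²) = √(0.0003690241 + 0.0002274064) = 0.02442, since the two samples are independent.
At 90% confidence z* = 1.645; margin = 1.645 × 0.02442 = 0.04017.
The difference is 0.6470 − 0.8320 = -0.1850, so the interval is -0.1850 ± 0.04017 = (-0.225, -0.145).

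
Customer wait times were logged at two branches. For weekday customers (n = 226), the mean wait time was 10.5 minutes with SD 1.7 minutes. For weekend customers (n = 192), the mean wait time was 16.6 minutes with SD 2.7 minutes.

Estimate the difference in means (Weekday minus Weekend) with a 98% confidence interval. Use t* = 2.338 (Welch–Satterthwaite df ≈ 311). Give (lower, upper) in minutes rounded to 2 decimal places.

SE₁ = s₁/√n₁ = 1.7/√226 = 0.1131; SE₂ = 2.7/√192 = 0.1949.
Independent samples, unequal variances: SE_diff = √(SE₁² + SE₂²) = √(0.01279161 + 0.03798601) = 0.2253.
t* = 2.338, so margin of error = 2.338 × 0.2253 = 0.5268.
Difference in means = 10.5 − 16.6 = -6.1000.
-6.1000 ± 0.5268 → (-6.63, -5.57).

(-6.63, -5.57)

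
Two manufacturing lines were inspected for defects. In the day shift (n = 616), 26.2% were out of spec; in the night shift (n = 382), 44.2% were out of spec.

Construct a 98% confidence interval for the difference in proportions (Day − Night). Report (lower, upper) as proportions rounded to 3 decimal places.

The two standard errors are √(0.2620×0.7380/616) = 0.01772 and √(0.4420×0.5580/382) = 0.02541.
Because the samples are independent, SE_diff = √(0.01772² + 0.02541²) = 0.03098.
Using z* = 2.326 for 98%, ME = 2.326 × 0.03098 = 0.07206.
p̂₁ − p̂₂ = -0.1800; interval -0.1800 ± 0.07206 gives (-0.252, -0.108).

(-0.252, -0.108)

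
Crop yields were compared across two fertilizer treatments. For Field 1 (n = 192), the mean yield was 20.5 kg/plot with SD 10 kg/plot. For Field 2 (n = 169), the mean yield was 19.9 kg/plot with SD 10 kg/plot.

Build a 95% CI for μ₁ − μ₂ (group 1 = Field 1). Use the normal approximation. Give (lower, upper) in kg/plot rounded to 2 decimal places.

SE₁ = s₁/√n₁ = 10/√192 = 0.7217; SE₂ = 10/√169 = 0.7692.
Independent samples, unequal variances: SE_diff = √(SE₁² + SE₂²) = √(0.52085089 + 0.59166864) = 1.0548.
z* = 1.960, so margin of error = 1.960 × 1.0548 = 2.0674.
Difference in means = 20.5 − 19.9 = 0.6000.
0.6000 ± 2.0674 → (-1.47, 2.67).

(-1.47, 2.67)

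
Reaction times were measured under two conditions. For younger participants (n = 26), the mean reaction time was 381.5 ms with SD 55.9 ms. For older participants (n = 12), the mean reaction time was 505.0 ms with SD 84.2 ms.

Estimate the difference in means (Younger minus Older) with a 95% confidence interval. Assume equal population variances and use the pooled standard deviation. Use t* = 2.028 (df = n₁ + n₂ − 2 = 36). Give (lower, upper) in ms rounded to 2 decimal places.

(-170.11, -76.89)

s_p = √[((n₁−1)s₁² + (n₂−1)s₂²)/(n₁+n₂−2)] = √[(25·55.9² + 11·84.2²)/36] = 65.8505.
SE = 65.8505·√(1/26 + 1/12) = 22.9812.
With t* = 2.028, margin = 2.028 × 22.9812 = 46.6059.
x̄₁ − x̄₂ = 381.5 − 505.0 = -123.5000; interval -123.5000 ± 46.6059 = (-170.11, -76.89).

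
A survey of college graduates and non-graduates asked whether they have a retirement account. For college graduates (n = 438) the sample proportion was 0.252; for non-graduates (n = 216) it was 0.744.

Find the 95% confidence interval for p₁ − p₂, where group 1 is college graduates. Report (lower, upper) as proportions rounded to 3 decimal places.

The two standard errors are √(0.2520×0.7480/438) = 0.02075 and √(0.7440×0.2560/216) = 0.02969.
Because the samples are independent, SE_diff = √(0.02075² + 0.02969²) = 0.03622.
Using z* = 1.960 for 95%, ME = 1.960 × 0.03622 = 0.07099.
p̂₁ − p̂₂ = -0.4920; interval -0.4920 ± 0.07099 gives (-0.563, -0.421).

(-0.563, -0.421)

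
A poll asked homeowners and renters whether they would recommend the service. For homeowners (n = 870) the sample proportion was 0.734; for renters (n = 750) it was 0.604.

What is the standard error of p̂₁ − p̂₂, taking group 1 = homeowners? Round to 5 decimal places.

SE₁ = √(p̂₁(1−p̂₁)/n₁) = √(0.7340·0.2660/870) = 0.01498; SE₂ = √(0.6040·0.3960/750) = 0.01786.
Independent samples: SE of the difference = √(SE₁² + SE₂²) = √(0.0002244004 + 0.0003189796) = 0.02331.

0.02331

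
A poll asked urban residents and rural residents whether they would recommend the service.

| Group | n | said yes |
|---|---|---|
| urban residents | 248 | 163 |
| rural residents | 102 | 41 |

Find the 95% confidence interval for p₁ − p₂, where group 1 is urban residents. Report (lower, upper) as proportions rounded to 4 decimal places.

Sample proportions: 163/248 = 0.6573, 41/102 = 0.4020.
Each SE is √(p̂(1−p̂)/n): √(0.6573·0.3427/248) = 0.03014 and √(0.4020·0.5980/102) = 0.04855.
SE(p̂₁ − p̂₂) = √(SE₁² + SE₂²) = √(0.0009084196 + 0.0023571025) = 0.05714, since the two samples are independent.
At 95% confidence z* = 1.960; margin = 1.960 × 0.05714 = 0.11199.
The difference is 0.6573 − 0.4020 = 0.2553, so the interval is 0.2553 ± 0.11199 = (0.1433, 0.3673).

(0.1433, 0.3673)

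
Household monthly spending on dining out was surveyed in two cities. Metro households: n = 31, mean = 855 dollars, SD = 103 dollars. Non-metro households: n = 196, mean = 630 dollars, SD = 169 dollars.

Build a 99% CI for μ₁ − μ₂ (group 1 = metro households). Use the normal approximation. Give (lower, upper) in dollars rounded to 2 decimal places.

(168.10, 281.90)

Per-group SEs: s₁/√n₁ = 103/√31 = 18.4993, s₂/√n₂ = 169/√196 = 12.0714.
Unpooled SE of the difference: √(342.22410049 + 145.71869796) = 22.0894.
Margin of error = z* · SE = 2.576 × 22.0894 = 56.9023.
x̄₁ − x̄₂ = 855 − 630 = 225.0000.
CI: 225.0000 ± 56.9023 = (168.10, 281.90).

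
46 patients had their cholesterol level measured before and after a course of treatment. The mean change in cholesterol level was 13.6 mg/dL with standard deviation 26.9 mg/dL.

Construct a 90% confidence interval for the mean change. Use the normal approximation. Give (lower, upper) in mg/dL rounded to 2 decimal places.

(7.08, 20.12)

Paired design: SE = s_d/√n = 26.9/√46 = 3.9662.
z* = 1.645; margin of error = 1.645 × 3.9662 = 6.5244.
13.6 ± 6.5244 → (7.08, 20.12).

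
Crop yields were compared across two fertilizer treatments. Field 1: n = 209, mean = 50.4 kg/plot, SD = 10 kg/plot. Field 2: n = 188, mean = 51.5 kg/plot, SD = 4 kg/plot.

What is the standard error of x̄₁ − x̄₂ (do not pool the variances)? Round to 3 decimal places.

Per-group SEs: s₁/√n₁ = 10/√209 = 0.6917, s₂/√n₂ = 4/√188 = 0.2917.
Unpooled SE of the difference: √(0.47844889 + 0.08508889) = 0.7507.

0.751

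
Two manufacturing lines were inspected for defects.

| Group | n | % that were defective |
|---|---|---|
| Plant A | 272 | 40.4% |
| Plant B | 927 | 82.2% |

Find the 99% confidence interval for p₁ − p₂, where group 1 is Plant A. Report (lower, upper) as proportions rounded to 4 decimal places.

(-0.5012, -0.3348)

Each SE is √(p̂(1−p̂)/n): √(0.4040·0.5960/272) = 0.02975 and √(0.8220·0.1780/927) = 0.01256.
SE(p̂₁ − p̂₂) = √(SE₁² + SE₂²) = √(0.0008850625 + 0.0001577536) = 0.03229, since the two samples are independent.
At 99% confidence z* = 2.576; margin = 2.576 × 0.03229 = 0.08318.
The difference is 0.4040 − 0.8220 = -0.4180, so the interval is -0.4180 ± 0.08318 = (-0.5012, -0.3348).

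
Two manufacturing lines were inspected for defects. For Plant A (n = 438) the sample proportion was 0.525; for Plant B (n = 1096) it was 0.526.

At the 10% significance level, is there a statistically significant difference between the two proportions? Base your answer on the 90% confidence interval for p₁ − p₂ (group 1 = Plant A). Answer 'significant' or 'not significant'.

not significant

Each SE is √(p̂(1−p̂)/n): √(0.5250·0.4750/438) = 0.02386 and √(0.5260·0.4740/1096) = 0.01508.
SE(p̂₁ − p̂₂) = √(SE₁² + SE₂²) = √(0.0005692996 + 0.0002274064) = 0.02823, since the two samples are independent.
At 90% confidence z* = 1.645; margin = 1.645 × 0.02823 = 0.04644.
The difference is 0.5250 − 0.5260 = -0.0010, so the interval is -0.0010 ± 0.04644 = (-0.04744, 0.04544).
The interval (-0.04744, 0.04544) contains 0, so the difference is not significant.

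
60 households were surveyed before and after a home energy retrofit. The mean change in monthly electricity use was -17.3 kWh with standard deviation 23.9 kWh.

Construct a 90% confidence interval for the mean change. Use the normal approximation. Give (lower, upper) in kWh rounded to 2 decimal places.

Paired design: SE = s_d/√n = 23.9/√60 = 3.0855.
z* = 1.645; margin of error = 1.645 × 3.0855 = 5.0756.
-17.3 ± 5.0756 → (-22.38, -12.22).

(-22.38, -12.22)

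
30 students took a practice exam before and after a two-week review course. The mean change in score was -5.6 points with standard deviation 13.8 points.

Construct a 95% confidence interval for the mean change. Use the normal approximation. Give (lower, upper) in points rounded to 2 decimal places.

(-10.54, -0.66)

Paired design: SE = s_d/√n = 13.8/√30 = 2.5195.
z* = 1.960; margin of error = 1.960 × 2.5195 = 4.9382.
-5.6 ± 4.9382 → (-10.54, -0.66).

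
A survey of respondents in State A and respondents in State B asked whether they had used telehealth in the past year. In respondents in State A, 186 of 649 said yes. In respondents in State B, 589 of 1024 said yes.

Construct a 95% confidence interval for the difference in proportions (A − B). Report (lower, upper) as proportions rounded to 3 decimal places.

Sample proportions: 186/649 = 0.2866, 589/1024 = 0.5752.
Each SE is √(p̂(1−p̂)/n): √(0.2866·0.7134/649) = 0.01775 and √(0.5752·0.4248/1024) = 0.01545.
SE(p̂₁ − p̂₂) = √(SE₁² + SE₂²) = √(0.0003150625 + 0.0002387025) = 0.02353, since the two samples are independent.
At 95% confidence z* = 1.960; margin = 1.960 × 0.02353 = 0.04612.
The difference is 0.2866 − 0.5752 = -0.2886, so the interval is -0.2886 ± 0.04612 = (-0.335, -0.242).

(-0.335, -0.242)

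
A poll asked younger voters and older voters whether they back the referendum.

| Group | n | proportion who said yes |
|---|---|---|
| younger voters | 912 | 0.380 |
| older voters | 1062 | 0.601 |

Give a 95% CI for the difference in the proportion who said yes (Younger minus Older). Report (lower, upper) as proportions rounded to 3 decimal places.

(-0.264, -0.178)

SE₁ = √(p̂₁(1−p̂₁)/n₁) = √(0.3800·0.6200/912) = 0.01607; SE₂ = √(0.6010·0.3990/1062) = 0.01503.
Independent samples: SE of the difference = √(SE₁² + SE₂²) = √(0.0002582449 + 0.0002259009) = 0.02200.
z* for 95% confidence is 1.960, so the margin of error is 1.960 × 0.02200 = 0.04312.
Point estimate p̂₁ − p̂₂ = 0.3800 − 0.6010 = -0.2210.
-0.2210 ± 0.04312 → (-0.264, -0.178).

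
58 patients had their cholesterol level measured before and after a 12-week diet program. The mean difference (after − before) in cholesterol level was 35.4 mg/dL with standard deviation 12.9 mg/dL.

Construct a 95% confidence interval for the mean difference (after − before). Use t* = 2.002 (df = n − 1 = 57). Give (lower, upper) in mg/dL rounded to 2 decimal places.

Paired design: SE = s_d/√n = 12.9/√58 = 1.6939.
t* = 2.002; margin of error = 2.002 × 1.6939 = 3.3912.
35.4 ± 3.3912 → (32.01, 38.79).

(32.01, 38.79)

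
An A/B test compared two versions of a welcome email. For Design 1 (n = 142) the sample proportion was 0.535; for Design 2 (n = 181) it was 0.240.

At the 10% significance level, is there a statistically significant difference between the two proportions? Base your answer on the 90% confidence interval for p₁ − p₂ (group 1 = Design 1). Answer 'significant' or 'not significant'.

significant

The two standard errors are √(0.5350×0.4650/142) = 0.04186 and √(0.2400×0.7600/181) = 0.03174.
Because the samples are independent, SE_diff = √(0.04186² + 0.03174²) = 0.05253.
Using z* = 1.645 for 90%, ME = 1.645 × 0.05253 = 0.08641.
p̂₁ − p̂₂ = 0.2950; interval 0.2950 ± 0.08641 gives (0.20859, 0.38141).
The interval (0.20859, 0.38141) does not contain 0, so the difference is significant.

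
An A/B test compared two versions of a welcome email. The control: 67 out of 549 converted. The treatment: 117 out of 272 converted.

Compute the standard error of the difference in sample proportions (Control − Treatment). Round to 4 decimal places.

0.0331

First, p̂₁ = 67/549 = 0.1220; p̂₂ = 117/272 = 0.4301.
The two standard errors are √(0.1220×0.8780/549) = 0.01397 and √(0.4301×0.5699/272) = 0.03002.
Because the samples are independent, SE_diff = √(0.01397² + 0.03002²) = 0.03311.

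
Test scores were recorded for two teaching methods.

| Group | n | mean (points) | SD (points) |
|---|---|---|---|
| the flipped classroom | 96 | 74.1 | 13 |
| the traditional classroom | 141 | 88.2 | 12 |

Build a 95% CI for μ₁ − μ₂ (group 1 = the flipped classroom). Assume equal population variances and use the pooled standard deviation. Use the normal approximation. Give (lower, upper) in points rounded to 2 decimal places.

s_p = √[((n₁−1)s₁² + (n₂−1)s₂²)/(n₁+n₂−2)] = √[(95·13² + 140·12²)/235] = 12.4140.
SE = 12.4140·√(1/96 + 1/141) = 1.6426.
With z* = 1.960, margin = 1.960 × 1.6426 = 3.2195.
x̄₁ − x̄₂ = 74.1 − 88.2 = -14.1000; interval -14.1000 ± 3.2195 = (-17.32, -10.88).

(-17.32, -10.88)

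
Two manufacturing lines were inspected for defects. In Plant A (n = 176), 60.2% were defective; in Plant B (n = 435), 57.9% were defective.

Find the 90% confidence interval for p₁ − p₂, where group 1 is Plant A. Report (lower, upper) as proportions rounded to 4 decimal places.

(-0.0491, 0.0951)

Each SE is √(p̂(1−p̂)/n): √(0.6020·0.3980/176) = 0.03690 and √(0.5790·0.4210/435) = 0.02367.
SE(p̂₁ − p̂₂) = √(SE₁² + SE₂²) = √(0.00136161 + 0.0005602689) = 0.04384, since the two samples are independent.
At 90% confidence z* = 1.645; margin = 1.645 × 0.04384 = 0.07212.
The difference is 0.6020 − 0.5790 = 0.0230, so the interval is 0.0230 ± 0.07212 = (-0.0491, 0.0951).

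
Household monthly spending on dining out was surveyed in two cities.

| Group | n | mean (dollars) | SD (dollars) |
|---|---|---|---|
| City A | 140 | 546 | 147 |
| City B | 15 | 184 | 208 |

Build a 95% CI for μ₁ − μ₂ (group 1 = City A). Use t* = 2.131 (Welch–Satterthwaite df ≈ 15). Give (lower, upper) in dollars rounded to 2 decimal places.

(244.53, 479.47)

Per-group SEs: s₁/√n₁ = 147/√140 = 12.4238, s₂/√n₂ = 208/√15 = 53.7054.
Unpooled SE of the difference: √(154.35080644 + 2884.26998916) = 55.1237.
Margin of error = t* · SE = 2.131 × 55.1237 = 117.4686.
x̄₁ − x̄₂ = 546 − 184 = 362.0000.
CI: 362.0000 ± 117.4686 = (244.53, 479.47).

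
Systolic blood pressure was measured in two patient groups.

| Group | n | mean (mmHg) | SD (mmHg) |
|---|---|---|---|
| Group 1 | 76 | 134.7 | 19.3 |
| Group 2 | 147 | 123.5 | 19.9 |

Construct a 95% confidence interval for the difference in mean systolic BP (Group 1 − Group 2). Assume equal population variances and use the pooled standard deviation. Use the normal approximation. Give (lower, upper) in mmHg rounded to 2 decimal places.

(5.75, 16.65)

s_p = √[((n₁−1)s₁² + (n₂−1)s₂²)/(n₁+n₂−2)] = √[(75·19.3² + 146·19.9²)/221] = 19.6984.
SE = 19.6984·√(1/76 + 1/147) = 2.7830.
With z* = 1.960, margin = 1.960 × 2.7830 = 5.4547.
x̄₁ − x̄₂ = 134.7 − 123.5 = 11.2000; interval 11.2000 ± 5.4547 = (5.75, 16.65).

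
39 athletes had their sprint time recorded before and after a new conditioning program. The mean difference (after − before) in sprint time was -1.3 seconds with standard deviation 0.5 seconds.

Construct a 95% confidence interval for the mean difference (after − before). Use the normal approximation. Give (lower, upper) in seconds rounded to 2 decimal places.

(-1.46, -1.14)

Paired design: SE = s_d/√n = 0.5/√39 = 0.0801.
z* = 1.960; margin of error = 1.960 × 0.0801 = 0.1570.
-1.3 ± 0.1570 → (-1.46, -1.14).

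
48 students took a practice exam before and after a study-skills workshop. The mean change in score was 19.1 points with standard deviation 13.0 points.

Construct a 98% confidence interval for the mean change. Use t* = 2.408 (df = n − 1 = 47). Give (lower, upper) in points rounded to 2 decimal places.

(14.58, 23.62)

Paired design: SE = s_d/√n = 13.0/√48 = 1.8764.
t* = 2.408; margin of error = 2.408 × 1.8764 = 4.5184.
19.1 ± 4.5184 → (14.58, 23.62).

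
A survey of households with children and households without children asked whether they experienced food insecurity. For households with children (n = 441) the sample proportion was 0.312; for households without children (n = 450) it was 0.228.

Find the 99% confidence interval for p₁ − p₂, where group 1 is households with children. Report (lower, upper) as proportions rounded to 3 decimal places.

(0.008, 0.160)

SE₁ = √(p̂₁(1−p̂₁)/n₁) = √(0.3120·0.6880/441) = 0.02206; SE₂ = √(0.2280·0.7720/450) = 0.01978.
Independent samples: SE of the difference = √(SE₁² + SE₂²) = √(0.0004866436 + 0.0003912484) = 0.02963.
z* for 99% confidence is 2.576, so the margin of error is 2.576 × 0.02963 = 0.07633.
Point estimate p̂₁ − p̂₂ = 0.3120 − 0.2280 = 0.0840.
0.0840 ± 0.07633 → (0.008, 0.160).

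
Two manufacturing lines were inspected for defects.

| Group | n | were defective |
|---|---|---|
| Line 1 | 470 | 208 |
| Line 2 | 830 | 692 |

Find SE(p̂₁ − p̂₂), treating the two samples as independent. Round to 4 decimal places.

0.0263

Sample proportions: 208/470 = 0.4426, 692/830 = 0.8337.
Each SE is √(p̂(1−p̂)/n): √(0.4426·0.5574/470) = 0.02291 and √(0.8337·0.1663/830) = 0.01292.
SE(p̂₁ − p̂₂) = √(SE₁² + SE₂²) = √(0.0005248681 + 0.0001669264) = 0.02630, since the two samples are independent.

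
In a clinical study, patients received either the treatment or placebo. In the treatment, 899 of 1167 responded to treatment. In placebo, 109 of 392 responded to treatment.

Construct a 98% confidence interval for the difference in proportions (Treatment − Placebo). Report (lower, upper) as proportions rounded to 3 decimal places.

p̂₁ = 899/1167 = 0.7704 and p̂₂ = 109/392 = 0.2781.
SE₁ = √(p̂₁(1−p̂₁)/n₁) = √(0.7704·0.2296/1167) = 0.01231; SE₂ = √(0.2781·0.7219/392) = 0.02263.
Independent samples: SE of the difference = √(SE₁² + SE₂²) = √(0.0001515361 + 0.0005121169) = 0.02576.
z* for 98% confidence is 2.326, so the margin of error is 2.326 × 0.02576 = 0.05992.
Point estimate p̂₁ − p̂₂ = 0.7704 − 0.2781 = 0.4923.
0.4923 ± 0.05992 → (0.432, 0.552).

(0.432, 0.552)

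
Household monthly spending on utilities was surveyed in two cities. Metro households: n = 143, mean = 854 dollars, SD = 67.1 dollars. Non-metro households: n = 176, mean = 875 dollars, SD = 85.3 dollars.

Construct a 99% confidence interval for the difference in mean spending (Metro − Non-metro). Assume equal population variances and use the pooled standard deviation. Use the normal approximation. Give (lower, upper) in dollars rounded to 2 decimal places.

(-43.53, 1.53)

s_p = √[((n₁−1)s₁² + (n₂−1)s₂²)/(n₁+n₂−2)] = √[(142·67.1² + 175·85.3²)/317] = 77.6764.
SE = 77.6764·√(1/143 + 1/176) = 8.7450.
With z* = 2.576, margin = 2.576 × 8.7450 = 22.5271.
x̄₁ − x̄₂ = 854 − 875 = -21.0000; interval -21.0000 ± 22.5271 = (-43.53, 1.53).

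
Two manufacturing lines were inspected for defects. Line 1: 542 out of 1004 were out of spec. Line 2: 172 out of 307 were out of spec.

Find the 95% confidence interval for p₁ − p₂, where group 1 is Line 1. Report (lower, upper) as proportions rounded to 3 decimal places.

First, p̂₁ = 542/1004 = 0.5398; p̂₂ = 172/307 = 0.5603.
The two standard errors are √(0.5398×0.4602/1004) = 0.01573 and √(0.5603×0.4397/307) = 0.02833.
Because the samples are independent, SE_diff = √(0.01573² + 0.02833²) = 0.03240.
Using z* = 1.960 for 95%, ME = 1.960 × 0.03240 = 0.06350.
p̂₁ − p̂₂ = -0.0205; interval -0.0205 ± 0.06350 gives (-0.084, 0.043).

(-0.084, 0.043)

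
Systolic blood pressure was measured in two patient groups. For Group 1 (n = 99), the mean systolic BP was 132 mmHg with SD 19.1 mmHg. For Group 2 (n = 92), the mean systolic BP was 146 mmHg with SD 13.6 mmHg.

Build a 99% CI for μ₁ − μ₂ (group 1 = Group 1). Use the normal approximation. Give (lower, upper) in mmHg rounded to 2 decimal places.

(-20.15, -7.85)

Per-group SEs: s₁/√n₁ = 19.1/√99 = 1.9196, s₂/√n₂ = 13.6/√92 = 1.4179.
Unpooled SE of the difference: √(3.68486416 + 2.01044041) = 2.3865.
Margin of error = z* · SE = 2.576 × 2.3865 = 6.1476.
x̄₁ − x̄₂ = 132 − 146 = -14.0000.
CI: -14.0000 ± 6.1476 = (-20.15, -7.85).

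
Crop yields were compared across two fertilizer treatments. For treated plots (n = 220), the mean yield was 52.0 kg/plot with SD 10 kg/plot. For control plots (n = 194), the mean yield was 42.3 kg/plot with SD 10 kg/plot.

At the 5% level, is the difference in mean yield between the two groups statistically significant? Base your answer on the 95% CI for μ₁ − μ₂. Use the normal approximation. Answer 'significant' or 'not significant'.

SE₁ = s₁/√n₁ = 10/√220 = 0.6742; SE₂ = 10/√194 = 0.7180.
Independent samples, unequal variances: SE_diff = √(SE₁² + SE₂²) = √(0.45454564 + 0.515524) = 0.9849.
z* = 1.960, so margin of error = 1.960 × 0.9849 = 1.9304.
Difference in means = 52.0 − 42.3 = 9.7000.
9.7000 ± 1.9304 → (7.7696, 11.6304).
The interval (7.7696, 11.6304) does not contain 0, so the difference is significant.

significant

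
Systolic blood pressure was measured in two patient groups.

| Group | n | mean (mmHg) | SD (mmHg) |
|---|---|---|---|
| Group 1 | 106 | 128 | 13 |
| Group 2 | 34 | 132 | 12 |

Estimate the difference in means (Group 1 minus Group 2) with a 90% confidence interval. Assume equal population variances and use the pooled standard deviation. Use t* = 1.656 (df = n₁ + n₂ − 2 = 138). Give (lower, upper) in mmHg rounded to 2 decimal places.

(-8.17, 0.17)

s_p = √[((n₁−1)s₁² + (n₂−1)s₂²)/(n₁+n₂−2)] = √[(105·13² + 33·12²)/138] = 12.7680.
SE = 12.7680·√(1/106 + 1/34) = 2.5165.
With t* = 1.656, margin = 1.656 × 2.5165 = 4.1673.
x̄₁ − x̄₂ = 128 − 132 = -4.0000; interval -4.0000 ± 4.1673 = (-8.17, 0.17).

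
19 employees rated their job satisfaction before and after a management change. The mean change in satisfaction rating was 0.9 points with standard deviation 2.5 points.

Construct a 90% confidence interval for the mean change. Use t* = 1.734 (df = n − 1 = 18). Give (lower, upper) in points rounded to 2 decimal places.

(-0.09, 1.89)

This is a matched-pairs design, so SE = s_d/√n = 2.5/√19 = 0.5735.
Margin = 1.734 × 0.5735 = 0.9944; the interval is 0.9 ± 0.9944 = (-0.09, 1.89).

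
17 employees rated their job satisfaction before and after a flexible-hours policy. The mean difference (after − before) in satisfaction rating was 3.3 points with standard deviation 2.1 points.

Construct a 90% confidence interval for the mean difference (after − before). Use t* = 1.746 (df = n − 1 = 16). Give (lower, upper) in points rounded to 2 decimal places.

(2.41, 4.19)

Paired design: SE = s_d/√n = 2.1/√17 = 0.5093.
t* = 1.746; margin of error = 1.746 × 0.5093 = 0.8892.
3.3 ± 0.8892 → (2.41, 4.19).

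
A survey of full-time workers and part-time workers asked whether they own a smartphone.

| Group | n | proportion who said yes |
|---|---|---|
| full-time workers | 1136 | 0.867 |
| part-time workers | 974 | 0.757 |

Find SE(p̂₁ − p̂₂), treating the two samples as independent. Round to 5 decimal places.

0.01704

Each SE is √(p̂(1−p̂)/n): √(0.8670·0.1330/1136) = 0.01008 and √(0.7570·0.2430/974) = 0.01374.
SE(p̂₁ − p̂₂) = √(SE₁² + SE₂²) = √(0.0001016064 + 0.0001887876) = 0.01704, since the two samples are independent.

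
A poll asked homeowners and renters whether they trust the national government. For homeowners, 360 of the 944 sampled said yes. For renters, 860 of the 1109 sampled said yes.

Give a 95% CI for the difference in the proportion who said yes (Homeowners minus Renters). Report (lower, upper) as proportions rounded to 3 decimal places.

Sample proportions: 360/944 = 0.3814, 860/1109 = 0.7755.
Each SE is √(p̂(1−p̂)/n): √(0.3814·0.6186/944) = 0.01581 and √(0.7755·0.2245/1109) = 0.01253.
SE(p̂₁ − p̂₂) = √(SE₁² + SE₂²) = √(0.0002499561 + 0.0001570009) = 0.02017, since the two samples are independent.
At 95% confidence z* = 1.960; margin = 1.960 × 0.02017 = 0.03953.
The difference is 0.3814 − 0.7755 = -0.3941, so the interval is -0.3941 ± 0.03953 = (-0.434, -0.355).

(-0.434, -0.355)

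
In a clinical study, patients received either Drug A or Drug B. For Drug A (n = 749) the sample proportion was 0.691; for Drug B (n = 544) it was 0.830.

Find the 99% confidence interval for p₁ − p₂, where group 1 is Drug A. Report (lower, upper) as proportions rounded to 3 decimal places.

(-0.199, -0.079)

The two standard errors are √(0.6910×0.3090/749) = 0.01688 and √(0.8300×0.1700/544) = 0.01611.
Because the samples are independent, SE_diff = √(0.01688² + 0.01611²) = 0.02333.
Using z* = 2.576 for 99%, ME = 2.576 × 0.02333 = 0.06010.
p̂₁ − p̂₂ = -0.1390; interval -0.1390 ± 0.06010 gives (-0.199, -0.079).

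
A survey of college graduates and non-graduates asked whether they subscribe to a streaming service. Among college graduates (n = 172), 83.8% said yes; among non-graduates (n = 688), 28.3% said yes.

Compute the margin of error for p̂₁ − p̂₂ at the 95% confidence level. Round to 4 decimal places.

0.0645

SE₁ = √(p̂₁(1−p̂₁)/n₁) = √(0.8380·0.1620/172) = 0.02809; SE₂ = √(0.2830·0.7170/688) = 0.01717.
Independent samples: SE of the difference = √(SE₁² + SE₂²) = √(0.0007890481 + 0.0002948089) = 0.03292.
z* for 95% confidence is 1.960, so the margin of error is 1.960 × 0.03292 = 0.06452.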